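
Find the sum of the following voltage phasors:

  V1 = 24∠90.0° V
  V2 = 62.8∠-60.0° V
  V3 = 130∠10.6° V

Step 1 — Convert each phasor to rectangular form:
  V1 = 24·(cos(90.0°) + j·sin(90.0°)) = 0 + j24 V
  V2 = 62.8·(cos(-60.0°) + j·sin(-60.0°)) = 31.4 - j54.39 V
  V3 = 130·(cos(10.6°) + j·sin(10.6°)) = 127.8 + j23.91 V
Step 2 — Sum components: V_total = 159.2 - j6.473 V.
Step 3 — Convert to polar: |V_total| = 159.3 V, ∠V_total = -2.3°.

V_total = 159.3∠-2.3° V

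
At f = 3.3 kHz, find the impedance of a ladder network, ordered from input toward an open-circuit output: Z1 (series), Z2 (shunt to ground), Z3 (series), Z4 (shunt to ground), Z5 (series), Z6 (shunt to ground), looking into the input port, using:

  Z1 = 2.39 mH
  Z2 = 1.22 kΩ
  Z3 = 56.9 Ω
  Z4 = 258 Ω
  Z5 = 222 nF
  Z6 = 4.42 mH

Step 1 — Angular frequency: ω = 2π·f = 2π·3300 = 2.073e+04 rad/s.
Step 2 — Component impedances:
  Z1: Z = jωL = j·2.073e+04·0.00239 = 0 + j49.56 Ω
  Z2: Z = R = 1220 Ω
  Z3: Z = R = 56.9 Ω
  Z4: Z = R = 258 Ω
  Z5: Z = 1/(jωC) = -j/(ω·C) = 0 - j217.2 Ω
  Z6: Z = jωL = j·2.073e+04·0.00442 = 0 + j91.65 Ω
Step 3 — Ladder network (open output): work backward from the far end, alternating series and parallel combinations. Z_in = 104.3 - j35.85 Ω = 110.3∠-19.0° Ω.

Z = 104.3 - j35.85 Ω = 110.3∠-19.0° Ω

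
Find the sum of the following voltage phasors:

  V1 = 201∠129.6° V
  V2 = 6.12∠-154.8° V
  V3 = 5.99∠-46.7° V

Step 1 — Convert each phasor to rectangular form:
  V1 = 201·(cos(129.6°) + j·sin(129.6°)) = -128.1 + j154.9 V
  V2 = 6.12·(cos(-154.8°) + j·sin(-154.8°)) = -5.538 - j2.606 V
  V3 = 5.99·(cos(-46.7°) + j·sin(-46.7°)) = 4.108 - j4.359 V
Step 2 — Sum components: V_total = -129.6 + j147.9 V.
Step 3 — Convert to polar: |V_total| = 196.6 V, ∠V_total = 131.2°.

V_total = 196.6∠131.2° V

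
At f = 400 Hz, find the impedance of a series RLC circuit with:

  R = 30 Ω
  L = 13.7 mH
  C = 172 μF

Step 1 — Angular frequency: ω = 2π·f = 2π·400 = 2513 rad/s.
Step 2 — Component impedances:
  R: Z = R = 30 Ω
  L: Z = jωL = j·2513·0.0137 = 0 + j34.43 Ω
  C: Z = 1/(jωC) = -j/(ω·C) = 0 - j2.313 Ω
Step 3 — Series combination: Z_total = R + L + C = 30 + j32.12 Ω = 43.95∠47.0° Ω.

Z = 30 + j32.12 Ω = 43.95∠47.0° Ω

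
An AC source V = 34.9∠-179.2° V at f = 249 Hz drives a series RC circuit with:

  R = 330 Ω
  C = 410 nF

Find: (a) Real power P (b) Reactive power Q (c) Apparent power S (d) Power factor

Step 1 — Angular frequency: ω = 2π·f = 2π·249 = 1565 rad/s.
Step 2 — Component impedances:
  R: Z = R = 330 Ω
  C: Z = 1/(jωC) = -j/(ω·C) = 0 - j1559 Ω
Step 3 — Series combination: Z_total = R + C = 330 - j1559 Ω = 1594∠-78.0° Ω.
Step 4 — Source phasor: V = 34.9∠-179.2° V = -34.9 - j0.4873 V.
Step 5 — Current: I = V / Z = -0.004236 - j0.02149 A = 0.0219∠-101.2° A.
Step 6 — Complex power: S = V·I* = 0.1583 - j0.7478 VA.
Step 7 — Real power: P = Re(S) = 0.1583 W.
Step 8 — Reactive power: Q = Im(S) = -0.7478 VAR.
Step 9 — Apparent power: |S| = 0.7644 VA.
Step 10 — Power factor: PF = P/|S| = 0.2071 (leading).

(a) P = 0.1583 W  (b) Q = -0.7478 VAR  (c) S = 0.7644 VA  (d) PF = 0.2071 (leading)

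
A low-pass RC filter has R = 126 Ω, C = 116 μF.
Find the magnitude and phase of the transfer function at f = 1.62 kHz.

Step 1 — Angular frequency: ω = 2π·1620 = 1.018e+04 rad/s.
Step 2 — Transfer function: H(jω) = 1/(1 + jωRC).
Step 3 — Denominator: 1 + jωRC = 1 + j·1.018e+04·126·0.000116 = 1 + j148.8.
Step 4 — H = 4.518e-05 - j0.006721.
Step 5 — Magnitude: |H| = 0.006722 (-43.5 dB); phase: φ = -89.6°.

|H| = 0.006722 (-43.5 dB), φ = -89.6°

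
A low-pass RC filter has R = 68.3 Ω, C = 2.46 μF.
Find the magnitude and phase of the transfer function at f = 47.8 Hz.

Step 1 — Angular frequency: ω = 2π·47.8 = 300.3 rad/s.
Step 2 — Transfer function: H(jω) = 1/(1 + jωRC).
Step 3 — Denominator: 1 + jωRC = 1 + j·300.3·68.3·2.46e-06 = 1 + j0.05046.
Step 4 — H = 0.9975 - j0.05033.
Step 5 — Magnitude: |H| = 0.9987 (-0.0 dB); phase: φ = -2.9°.

|H| = 0.9987 (-0.0 dB), φ = -2.9°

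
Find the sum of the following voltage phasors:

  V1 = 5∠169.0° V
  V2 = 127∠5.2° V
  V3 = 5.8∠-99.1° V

Step 1 — Convert each phasor to rectangular form:
  V1 = 5·(cos(169.0°) + j·sin(169.0°)) = -4.908 + j0.954 V
  V2 = 127·(cos(5.2°) + j·sin(5.2°)) = 126.5 + j11.51 V
  V3 = 5.8·(cos(-99.1°) + j·sin(-99.1°)) = -0.9173 - j5.727 V
Step 2 — Sum components: V_total = 120.7 + j6.737 V.
Step 3 — Convert to polar: |V_total| = 120.8 V, ∠V_total = 3.2°.

V_total = 120.8∠3.2° V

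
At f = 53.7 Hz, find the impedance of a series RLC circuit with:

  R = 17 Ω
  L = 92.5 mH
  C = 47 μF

Step 1 — Angular frequency: ω = 2π·f = 2π·53.7 = 337.4 rad/s.
Step 2 — Component impedances:
  R: Z = R = 17 Ω
  L: Z = jωL = j·337.4·0.0925 = 0 + j31.21 Ω
  C: Z = 1/(jωC) = -j/(ω·C) = 0 - j63.06 Ω
Step 3 — Series combination: Z_total = R + L + C = 17 - j31.85 Ω = 36.1∠-61.9° Ω.

Z = 17 - j31.85 Ω = 36.1∠-61.9° Ω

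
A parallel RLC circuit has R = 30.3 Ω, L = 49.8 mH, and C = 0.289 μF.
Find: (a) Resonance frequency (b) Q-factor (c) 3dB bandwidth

Step 1 — Resonance: ω₀ = 1/√(LC) = 1/√(0.0498·2.89e-07) = 8336 rad/s.
Step 2 — f₀ = ω₀/(2π) = 1327 Hz.
Step 3 — Parallel Q: Q = R/(ω₀L) = 30.3/(8336·0.0498) = 0.07299.
Step 4 — Bandwidth: Δω = ω₀/Q = 1.142e+05 rad/s; BW = Δω/(2π) = 1.818e+04 Hz.

(a) f₀ = 1327 Hz  (b) Q = 0.07299  (c) BW = 1.818e+04 Hz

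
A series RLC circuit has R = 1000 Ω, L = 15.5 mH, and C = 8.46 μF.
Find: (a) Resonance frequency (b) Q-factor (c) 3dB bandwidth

Step 1 — Resonance: ω₀ = 1/√(LC) = 1/√(0.0155·8.46e-06) = 2762 rad/s.
Step 2 — f₀ = ω₀/(2π) = 439.5 Hz.
Step 3 — Series Q: Q = ω₀L/R = 2762·0.0155/1000 = 0.0428.
Step 4 — Bandwidth: Δω = ω₀/Q = 6.452e+04 rad/s; BW = Δω/(2π) = 1.027e+04 Hz.

(a) f₀ = 439.5 Hz  (b) Q = 0.0428  (c) BW = 1.027e+04 Hz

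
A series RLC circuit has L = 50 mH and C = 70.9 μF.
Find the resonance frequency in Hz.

Step 1 — Resonance condition Im(Z)=0 gives ω₀ = 1/√(LC).
Step 2 — ω₀ = 1/√(0.05·7.09e-05) = 531.1 rad/s.
Step 3 — f₀ = ω₀/(2π) = 84.53 Hz.

f₀ = 84.53 Hz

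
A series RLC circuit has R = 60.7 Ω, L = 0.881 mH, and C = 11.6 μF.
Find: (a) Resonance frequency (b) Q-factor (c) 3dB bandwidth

Step 1 — Resonance condition Im(Z)=0 gives ω₀ = 1/√(LC).
Step 2 — ω₀ = 1/√(0.000881·1.16e-05) = 9892 rad/s.
Step 3 — f₀ = ω₀/(2π) = 1574 Hz.
Step 4 — Series Q: Q = ω₀L/R = 9892·0.000881/60.7 = 0.1436.
Step 5 — 3dB bandwidth: Δω = ω₀/Q = 6.89e+04 rad/s; BW = Δω/(2π) = 1.097e+04 Hz.

(a) f₀ = 1574 Hz  (b) Q = 0.1436  (c) BW = 1.097e+04 Hz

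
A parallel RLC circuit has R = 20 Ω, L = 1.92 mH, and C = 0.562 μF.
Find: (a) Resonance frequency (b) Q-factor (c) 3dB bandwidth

Step 1 — Resonance: ω₀ = 1/√(LC) = 1/√(0.00192·5.62e-07) = 3.044e+04 rad/s.
Step 2 — f₀ = ω₀/(2π) = 4845 Hz.
Step 3 — Parallel Q: Q = R/(ω₀L) = 20/(3.044e+04·0.00192) = 0.3422.
Step 4 — Bandwidth: Δω = ω₀/Q = 8.897e+04 rad/s; BW = Δω/(2π) = 1.416e+04 Hz.

(a) f₀ = 4845 Hz  (b) Q = 0.3422  (c) BW = 1.416e+04 Hz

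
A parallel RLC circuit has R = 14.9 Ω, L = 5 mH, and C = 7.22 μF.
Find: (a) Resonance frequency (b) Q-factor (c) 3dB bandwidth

Step 1 — Resonance: ω₀ = 1/√(LC) = 1/√(0.005·7.22e-06) = 5263 rad/s.
Step 2 — f₀ = ω₀/(2π) = 837.7 Hz.
Step 3 — Parallel Q: Q = R/(ω₀L) = 14.9/(5263·0.005) = 0.5662.
Step 4 — Bandwidth: Δω = ω₀/Q = 9296 rad/s; BW = Δω/(2π) = 1479 Hz.

(a) f₀ = 837.7 Hz  (b) Q = 0.5662  (c) BW = 1479 Hz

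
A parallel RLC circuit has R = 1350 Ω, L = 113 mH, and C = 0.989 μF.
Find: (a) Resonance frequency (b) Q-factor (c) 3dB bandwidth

Step 1 — Resonance: ω₀ = 1/√(LC) = 1/√(0.113·9.89e-07) = 2991 rad/s.
Step 2 — f₀ = ω₀/(2π) = 476.1 Hz.
Step 3 — Parallel Q: Q = R/(ω₀L) = 1350/(2991·0.113) = 3.994.
Step 4 — Bandwidth: Δω = ω₀/Q = 749 rad/s; BW = Δω/(2π) = 119.2 Hz.

(a) f₀ = 476.1 Hz  (b) Q = 3.994  (c) BW = 119.2 Hz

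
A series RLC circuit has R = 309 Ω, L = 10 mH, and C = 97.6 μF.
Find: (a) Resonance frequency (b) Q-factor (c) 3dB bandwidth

Step 1 — Resonance: ω₀ = 1/√(LC) = 1/√(0.01·9.76e-05) = 1012 rad/s.
Step 2 — f₀ = ω₀/(2π) = 161.1 Hz.
Step 3 — Series Q: Q = ω₀L/R = 1012·0.01/309 = 0.03276.
Step 4 — Bandwidth: Δω = ω₀/Q = 3.09e+04 rad/s; BW = Δω/(2π) = 4918 Hz.

(a) f₀ = 161.1 Hz  (b) Q = 0.03276  (c) BW = 4918 Hz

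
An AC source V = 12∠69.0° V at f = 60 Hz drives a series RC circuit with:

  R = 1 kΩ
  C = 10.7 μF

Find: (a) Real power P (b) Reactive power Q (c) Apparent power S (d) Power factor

Step 1 — Angular frequency: ω = 2π·f = 2π·60 = 377 rad/s.
Step 2 — Component impedances:
  R: Z = R = 1000 Ω
  C: Z = 1/(jωC) = -j/(ω·C) = 0 - j247.9 Ω
Step 3 — Series combination: Z_total = R + C = 1000 - j247.9 Ω = 1030∠-13.9° Ω.
Step 4 — Source phasor: V = 12∠69.0° V = 4.3 + j11.2 V.
Step 5 — Current: I = V / Z = 0.001435 + j0.01156 A = 0.01165∠82.9° A.
Step 6 — Complex power: S = V·I* = 0.1357 - j0.03363 VA.
Step 7 — Real power: P = Re(S) = 0.1357 W.
Step 8 — Reactive power: Q = Im(S) = -0.03363 VAR.
Step 9 — Apparent power: |S| = 0.1398 VA.
Step 10 — Power factor: PF = P/|S| = 0.9706 (leading).

(a) P = 0.1357 W  (b) Q = -0.03363 VAR  (c) S = 0.1398 VA  (d) PF = 0.9706 (leading)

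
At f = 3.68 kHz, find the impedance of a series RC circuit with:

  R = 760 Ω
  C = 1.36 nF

Step 1 — Angular frequency: ω = 2π·f = 2π·3680 = 2.312e+04 rad/s.
Step 2 — Component impedances:
  R: Z = R = 760 Ω
  C: Z = 1/(jωC) = -j/(ω·C) = 0 - j3.18e+04 Ω
Step 3 — Series combination: Z_total = R + C = 760 - j3.18e+04 Ω = 3.181e+04∠-88.6° Ω.

Z = 760 - j3.18e+04 Ω = 3.181e+04∠-88.6° Ω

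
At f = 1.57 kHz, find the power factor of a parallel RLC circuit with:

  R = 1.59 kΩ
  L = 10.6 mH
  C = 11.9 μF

Step 1 — Angular frequency: ω = 2π·f = 2π·1570 = 9865 rad/s.
Step 2 — Component impedances:
  R: Z = R = 1590 Ω
  L: Z = jωL = j·9865·0.0106 = 0 + j104.6 Ω
  C: Z = 1/(jωC) = -j/(ω·C) = 0 - j8.519 Ω
Step 3 — Parallel combination: 1/Z_total = 1/R + 1/L + 1/C; Z_total = 0.05409 - j9.274 Ω = 9.274∠-89.7° Ω.
Step 4 — Power factor: PF = cos(φ) = Re(Z)/|Z| = 0.054094/9.2741 = 0.005833.
Step 5 — Type: Im(Z) = -9.274 ⇒ leading (phase φ = -89.7°).

PF = 0.005833 (leading, φ = -89.7°)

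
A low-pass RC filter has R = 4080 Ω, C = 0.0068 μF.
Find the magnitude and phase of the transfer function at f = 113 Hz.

Step 1 — Angular frequency: ω = 2π·113 = 710 rad/s.
Step 2 — Transfer function: H(jω) = 1/(1 + jωRC).
Step 3 — Denominator: 1 + jωRC = 1 + j·710·4080·6.8e-09 = 1 + j0.0197.
Step 4 — H = 0.9996 - j0.01969.
Step 5 — Magnitude: |H| = 0.9998 (-0.0 dB); phase: φ = -1.1°.

|H| = 0.9998 (-0.0 dB), φ = -1.1°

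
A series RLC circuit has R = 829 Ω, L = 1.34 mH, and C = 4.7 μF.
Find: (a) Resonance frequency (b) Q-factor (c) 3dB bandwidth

Step 1 — Resonance condition Im(Z)=0 gives ω₀ = 1/√(LC).
Step 2 — ω₀ = 1/√(0.00134·4.7e-06) = 1.26e+04 rad/s.
Step 3 — f₀ = ω₀/(2π) = 2005 Hz.
Step 4 — Series Q: Q = ω₀L/R = 1.26e+04·0.00134/829 = 0.02037.
Step 5 — 3dB bandwidth: Δω = ω₀/Q = 6.187e+05 rad/s; BW = Δω/(2π) = 9.846e+04 Hz.

(a) f₀ = 2005 Hz  (b) Q = 0.02037  (c) BW = 9.846e+04 Hz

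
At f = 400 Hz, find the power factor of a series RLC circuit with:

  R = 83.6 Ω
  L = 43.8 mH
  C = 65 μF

Step 1 — Angular frequency: ω = 2π·f = 2π·400 = 2513 rad/s.
Step 2 — Component impedances:
  R: Z = R = 83.6 Ω
  L: Z = jωL = j·2513·0.0438 = 0 + j110.1 Ω
  C: Z = 1/(jωC) = -j/(ω·C) = 0 - j6.121 Ω
Step 3 — Series combination: Z_total = R + L + C = 83.6 + j104 Ω = 133.4∠51.2° Ω.
Step 4 — Power factor: PF = cos(φ) = Re(Z)/|Z| = 83.6/133.4 = 0.6267.
Step 5 — Type: Im(Z) = 104 ⇒ lagging (phase φ = 51.2°).

PF = 0.6267 (lagging, φ = 51.2°)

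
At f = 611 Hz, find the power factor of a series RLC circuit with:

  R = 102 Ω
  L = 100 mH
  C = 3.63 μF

Step 1 — Angular frequency: ω = 2π·f = 2π·611 = 3839 rad/s.
Step 2 — Component impedances:
  R: Z = R = 102 Ω
  L: Z = jωL = j·3839·0.1 = 0 + j383.9 Ω
  C: Z = 1/(jωC) = -j/(ω·C) = 0 - j71.76 Ω
Step 3 — Series combination: Z_total = R + L + C = 102 + j312.1 Ω = 328.4∠71.9° Ω.
Step 4 — Power factor: PF = cos(φ) = Re(Z)/|Z| = 102/328.4 = 0.3106.
Step 5 — Type: Im(Z) = 312.1 ⇒ lagging (phase φ = 71.9°).

PF = 0.3106 (lagging, φ = 71.9°)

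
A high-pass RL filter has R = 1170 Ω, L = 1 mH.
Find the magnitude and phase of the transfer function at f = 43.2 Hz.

Step 1 — Angular frequency: ω = 2π·43.2 = 271.4 rad/s.
Step 2 — Transfer function: H(jω) = jωL/(R + jωL).
Step 3 — Numerator jωL = j·0.2714; denominator R + jωL = 1170 + j0.2714.
Step 4 — H = 5.382e-08 + j0.000232.
Step 5 — Magnitude: |H| = 0.000232 (-72.7 dB); phase: φ = 90.0°.

|H| = 0.000232 (-72.7 dB), φ = 90.0°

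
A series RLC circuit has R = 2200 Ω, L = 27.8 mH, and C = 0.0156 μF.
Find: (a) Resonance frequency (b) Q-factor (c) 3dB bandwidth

Step 1 — Resonance condition Im(Z)=0 gives ω₀ = 1/√(LC).
Step 2 — ω₀ = 1/√(0.0278·1.56e-08) = 4.802e+04 rad/s.
Step 3 — f₀ = ω₀/(2π) = 7642 Hz.
Step 4 — Series Q: Q = ω₀L/R = 4.802e+04·0.0278/2200 = 0.6068.
Step 5 — 3dB bandwidth: Δω = ω₀/Q = 7.914e+04 rad/s; BW = Δω/(2π) = 1.259e+04 Hz.

(a) f₀ = 7642 Hz  (b) Q = 0.6068  (c) BW = 1.259e+04 Hz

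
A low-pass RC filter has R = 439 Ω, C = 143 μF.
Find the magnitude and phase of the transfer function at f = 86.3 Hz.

Step 1 — Angular frequency: ω = 2π·86.3 = 542.2 rad/s.
Step 2 — Transfer function: H(jω) = 1/(1 + jωRC).
Step 3 — Denominator: 1 + jωRC = 1 + j·542.2·439·0.000143 = 1 + j34.04.
Step 4 — H = 0.0008623 - j0.02935.
Step 5 — Magnitude: |H| = 0.02936 (-30.6 dB); phase: φ = -88.3°.

|H| = 0.02936 (-30.6 dB), φ = -88.3°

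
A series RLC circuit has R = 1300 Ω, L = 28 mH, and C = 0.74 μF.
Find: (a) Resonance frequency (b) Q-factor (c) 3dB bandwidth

Step 1 — Resonance condition Im(Z)=0 gives ω₀ = 1/√(LC).
Step 2 — ω₀ = 1/√(0.028·7.4e-07) = 6947 rad/s.
Step 3 — f₀ = ω₀/(2π) = 1106 Hz.
Step 4 — Series Q: Q = ω₀L/R = 6947·0.028/1300 = 0.1496.
Step 5 — 3dB bandwidth: Δω = ω₀/Q = 4.643e+04 rad/s; BW = Δω/(2π) = 7389 Hz.

(a) f₀ = 1106 Hz  (b) Q = 0.1496  (c) BW = 7389 Hz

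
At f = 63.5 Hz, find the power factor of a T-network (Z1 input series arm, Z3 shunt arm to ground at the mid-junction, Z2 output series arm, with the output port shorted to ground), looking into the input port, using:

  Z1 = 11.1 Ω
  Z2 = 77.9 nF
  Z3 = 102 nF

Step 1 — Angular frequency: ω = 2π·f = 2π·63.5 = 399 rad/s.
Step 2 — Component impedances:
  Z1: Z = R = 11.1 Ω
  Z2: Z = 1/(jωC) = -j/(ω·C) = 0 - j3.217e+04 Ω
  Z3: Z = 1/(jωC) = -j/(ω·C) = 0 - j2.457e+04 Ω
Step 3 — With the output port shorted to ground, the output series arm Z2 runs from the junction to ground; the shunt arm Z3 also runs from the junction to ground. They appear in parallel: Z3 || Z2 = 0 - j1.393e+04 Ω.
Step 4 — Series with input arm Z1: Z_in = Z1 + (Z3 || Z2) = 11.1 - j1.393e+04 Ω = 1.393e+04∠-90.0° Ω.
Step 5 — Power factor: PF = cos(φ) = Re(Z)/|Z| = 11.1/13932 = 0.0007967.
Step 6 — Type: Im(Z) = -1.393e+04 ⇒ leading (phase φ = -90.0°).

PF = 0.0007967 (leading, φ = -90.0°)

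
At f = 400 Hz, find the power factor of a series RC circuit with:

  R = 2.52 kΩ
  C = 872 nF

Step 1 — Angular frequency: ω = 2π·f = 2π·400 = 2513 rad/s.
Step 2 — Component impedances:
  R: Z = R = 2520 Ω
  C: Z = 1/(jωC) = -j/(ω·C) = 0 - j456.3 Ω
Step 3 — Series combination: Z_total = R + C = 2520 - j456.3 Ω = 2561∠-10.3° Ω.
Step 4 — Power factor: PF = cos(φ) = Re(Z)/|Z| = 2520/2561 = 0.984.
Step 5 — Type: Im(Z) = -456.3 ⇒ leading (phase φ = -10.3°).

PF = 0.984 (leading, φ = -10.3°)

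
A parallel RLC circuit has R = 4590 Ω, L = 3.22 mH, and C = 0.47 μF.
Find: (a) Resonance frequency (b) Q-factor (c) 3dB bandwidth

Step 1 — Resonance: ω₀ = 1/√(LC) = 1/√(0.00322·4.7e-07) = 2.571e+04 rad/s.
Step 2 — f₀ = ω₀/(2π) = 4091 Hz.
Step 3 — Parallel Q: Q = R/(ω₀L) = 4590/(2.571e+04·0.00322) = 55.45.
Step 4 — Bandwidth: Δω = ω₀/Q = 463.5 rad/s; BW = Δω/(2π) = 73.78 Hz.

(a) f₀ = 4091 Hz  (b) Q = 55.45  (c) BW = 73.78 Hz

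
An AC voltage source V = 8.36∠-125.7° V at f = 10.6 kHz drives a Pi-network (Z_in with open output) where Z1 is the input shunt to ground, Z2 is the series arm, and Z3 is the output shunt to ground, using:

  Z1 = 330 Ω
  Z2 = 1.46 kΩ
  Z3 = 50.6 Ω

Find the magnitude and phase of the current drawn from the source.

Step 1 — Angular frequency: ω = 2π·f = 2π·1.06e+04 = 6.66e+04 rad/s.
Step 2 — Component impedances:
  Z1: Z = R = 330 Ω
  Z2: Z = R = 1460 Ω
  Z3: Z = R = 50.6 Ω
Step 3 — With open output, the series arm Z2 and the output shunt Z3 appear in series to ground: Z2 + Z3 = 1511 Ω.
Step 4 — Parallel with input shunt Z1: Z_in = Z1 || (Z2 + Z3) = 270.8 Ω = 270.8∠0.0° Ω.
Step 5 — Source phasor: V = 8.36∠-125.7° V = -4.878 - j6.789 V.
Step 6 — Ohm's law: I = V / Z_total = (-4.878 - j6.789) / (270.8) = -0.01801 - j0.02507 A.
Step 7 — Convert to polar: |I| = 0.03087 A, ∠I = -125.7°.

I = 0.03087∠-125.7° A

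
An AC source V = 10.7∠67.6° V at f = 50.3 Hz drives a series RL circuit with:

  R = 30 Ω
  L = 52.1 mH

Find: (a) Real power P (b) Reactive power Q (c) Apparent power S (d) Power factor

Step 1 — Angular frequency: ω = 2π·f = 2π·50.3 = 316 rad/s.
Step 2 — Component impedances:
  R: Z = R = 30 Ω
  L: Z = jωL = j·316·0.0521 = 0 + j16.47 Ω
Step 3 — Series combination: Z_total = R + L = 30 + j16.47 Ω = 34.22∠28.8° Ω.
Step 4 — Source phasor: V = 10.7∠67.6° V = 4.077 + j9.893 V.
Step 5 — Current: I = V / Z = 0.2435 + j0.1961 A = 0.3127∠38.8° A.
Step 6 — Complex power: S = V·I* = 2.933 + j1.61 VA.
Step 7 — Real power: P = Re(S) = 2.933 W.
Step 8 — Reactive power: Q = Im(S) = 1.61 VAR.
Step 9 — Apparent power: |S| = 3.346 VA.
Step 10 — Power factor: PF = P/|S| = 0.8766 (lagging).

(a) P = 2.933 W  (b) Q = 1.61 VAR  (c) S = 3.346 VA  (d) PF = 0.8766 (lagging)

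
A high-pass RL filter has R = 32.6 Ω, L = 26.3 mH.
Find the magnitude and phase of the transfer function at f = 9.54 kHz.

Step 1 — Angular frequency: ω = 2π·9540 = 5.994e+04 rad/s.
Step 2 — Transfer function: H(jω) = jωL/(R + jωL).
Step 3 — Numerator jωL = j·1576; denominator R + jωL = 32.6 + j1576.
Step 4 — H = 0.9996 + j0.02067.
Step 5 — Magnitude: |H| = 0.9998 (-0.0 dB); phase: φ = 1.2°.

|H| = 0.9998 (-0.0 dB), φ = 1.2°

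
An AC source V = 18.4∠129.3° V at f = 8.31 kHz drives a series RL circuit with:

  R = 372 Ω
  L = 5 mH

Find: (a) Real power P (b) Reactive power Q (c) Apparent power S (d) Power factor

Step 1 — Angular frequency: ω = 2π·f = 2π·8310 = 5.221e+04 rad/s.
Step 2 — Component impedances:
  R: Z = R = 372 Ω
  L: Z = jωL = j·5.221e+04·0.005 = 0 + j261.1 Ω
Step 3 — Series combination: Z_total = R + L = 372 + j261.1 Ω = 454.5∠35.1° Ω.
Step 4 — Source phasor: V = 18.4∠129.3° V = -11.65 + j14.24 V.
Step 5 — Current: I = V / Z = -0.002993 + j0.04038 A = 0.04049∠94.2° A.
Step 6 — Complex power: S = V·I* = 0.6098 + j0.4279 VA.
Step 7 — Real power: P = Re(S) = 0.6098 W.
Step 8 — Reactive power: Q = Im(S) = 0.4279 VAR.
Step 9 — Apparent power: |S| = 0.745 VA.
Step 10 — Power factor: PF = P/|S| = 0.8185 (lagging).

(a) P = 0.6098 W  (b) Q = 0.4279 VAR  (c) S = 0.745 VA  (d) PF = 0.8185 (lagging)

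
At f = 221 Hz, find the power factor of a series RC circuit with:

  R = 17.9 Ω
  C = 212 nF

Step 1 — Angular frequency: ω = 2π·f = 2π·221 = 1389 rad/s.
Step 2 — Component impedances:
  R: Z = R = 17.9 Ω
  C: Z = 1/(jωC) = -j/(ω·C) = 0 - j3397 Ω
Step 3 — Series combination: Z_total = R + C = 17.9 - j3397 Ω = 3397∠-89.7° Ω.
Step 4 — Power factor: PF = cos(φ) = Re(Z)/|Z| = 17.9/3397 = 0.005269.
Step 5 — Type: Im(Z) = -3397 ⇒ leading (phase φ = -89.7°).

PF = 0.005269 (leading, φ = -89.7°)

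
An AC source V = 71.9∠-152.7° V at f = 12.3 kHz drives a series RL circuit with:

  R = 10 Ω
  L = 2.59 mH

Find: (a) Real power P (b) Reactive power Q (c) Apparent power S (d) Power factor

Step 1 — Angular frequency: ω = 2π·f = 2π·1.23e+04 = 7.728e+04 rad/s.
Step 2 — Component impedances:
  R: Z = R = 10 Ω
  L: Z = jωL = j·7.728e+04·0.00259 = 0 + j200.2 Ω
Step 3 — Series combination: Z_total = R + L = 10 + j200.2 Ω = 200.4∠87.1° Ω.
Step 4 — Source phasor: V = 71.9∠-152.7° V = -63.89 - j32.98 V.
Step 5 — Current: I = V / Z = -0.1802 + j0.3102 A = 0.3588∠120.2° A.
Step 6 — Complex power: S = V·I* = 1.287 + j25.76 VA.
Step 7 — Real power: P = Re(S) = 1.287 W.
Step 8 — Reactive power: Q = Im(S) = 25.76 VAR.
Step 9 — Apparent power: |S| = 25.79 VA.
Step 10 — Power factor: PF = P/|S| = 0.0499 (lagging).

(a) P = 1.287 W  (b) Q = 25.76 VAR  (c) S = 25.79 VA  (d) PF = 0.0499 (lagging)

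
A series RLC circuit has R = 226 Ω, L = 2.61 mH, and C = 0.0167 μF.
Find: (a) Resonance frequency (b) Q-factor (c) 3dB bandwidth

Step 1 — Resonance: ω₀ = 1/√(LC) = 1/√(0.00261·1.67e-08) = 1.515e+05 rad/s.
Step 2 — f₀ = ω₀/(2π) = 2.411e+04 Hz.
Step 3 — Series Q: Q = ω₀L/R = 1.515e+05·0.00261/226 = 1.749.
Step 4 — Bandwidth: Δω = ω₀/Q = 8.659e+04 rad/s; BW = Δω/(2π) = 1.378e+04 Hz.

(a) f₀ = 2.411e+04 Hz  (b) Q = 1.749  (c) BW = 1.378e+04 Hz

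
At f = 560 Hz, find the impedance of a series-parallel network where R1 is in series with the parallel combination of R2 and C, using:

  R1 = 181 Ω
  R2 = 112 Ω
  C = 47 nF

Step 1 — Angular frequency: ω = 2π·f = 2π·560 = 3519 rad/s.
Step 2 — Component impedances:
  R1: Z = R = 181 Ω
  R2: Z = R = 112 Ω
  C: Z = 1/(jωC) = -j/(ω·C) = 0 - j6047 Ω
Step 3 — Parallel branch: R2 || C = 1/(1/R2 + 1/C) = 112 - j2.074 Ω.
Step 4 — Series with R1: Z_total = R1 + (R2 || C) = 293 - j2.074 Ω = 293∠-0.4° Ω.

Z = 293 - j2.074 Ω = 293∠-0.4° Ω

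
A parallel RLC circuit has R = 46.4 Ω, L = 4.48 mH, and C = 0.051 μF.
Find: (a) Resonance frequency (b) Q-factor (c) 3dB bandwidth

Step 1 — Resonance: ω₀ = 1/√(LC) = 1/√(0.00448·5.1e-08) = 6.616e+04 rad/s.
Step 2 — f₀ = ω₀/(2π) = 1.053e+04 Hz.
Step 3 — Parallel Q: Q = R/(ω₀L) = 46.4/(6.616e+04·0.00448) = 0.1566.
Step 4 — Bandwidth: Δω = ω₀/Q = 4.226e+05 rad/s; BW = Δω/(2π) = 6.726e+04 Hz.

(a) f₀ = 1.053e+04 Hz  (b) Q = 0.1566  (c) BW = 6.726e+04 Hz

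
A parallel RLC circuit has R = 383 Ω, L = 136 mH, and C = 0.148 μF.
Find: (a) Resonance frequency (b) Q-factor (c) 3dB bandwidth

Step 1 — Resonance: ω₀ = 1/√(LC) = 1/√(0.136·1.48e-07) = 7049 rad/s.
Step 2 — f₀ = ω₀/(2π) = 1122 Hz.
Step 3 — Parallel Q: Q = R/(ω₀L) = 383/(7049·0.136) = 0.3995.
Step 4 — Bandwidth: Δω = ω₀/Q = 1.764e+04 rad/s; BW = Δω/(2π) = 2808 Hz.

(a) f₀ = 1122 Hz  (b) Q = 0.3995  (c) BW = 2808 Hz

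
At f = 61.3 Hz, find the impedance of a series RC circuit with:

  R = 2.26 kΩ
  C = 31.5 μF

Step 1 — Angular frequency: ω = 2π·f = 2π·61.3 = 385.2 rad/s.
Step 2 — Component impedances:
  R: Z = R = 2260 Ω
  C: Z = 1/(jωC) = -j/(ω·C) = 0 - j82.42 Ω
Step 3 — Series combination: Z_total = R + C = 2260 - j82.42 Ω = 2262∠-2.1° Ω.

Z = 2260 - j82.42 Ω = 2262∠-2.1° Ω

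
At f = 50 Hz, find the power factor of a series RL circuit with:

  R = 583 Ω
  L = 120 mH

Step 1 — Angular frequency: ω = 2π·f = 2π·50 = 314.2 rad/s.
Step 2 — Component impedances:
  R: Z = R = 583 Ω
  L: Z = jωL = j·314.2·0.12 = 0 + j37.7 Ω
Step 3 — Series combination: Z_total = R + L = 583 + j37.7 Ω = 584.2∠3.7° Ω.
Step 4 — Power factor: PF = cos(φ) = Re(Z)/|Z| = 583/584.2 = 0.9979.
Step 5 — Type: Im(Z) = 37.7 ⇒ lagging (phase φ = 3.7°).

PF = 0.9979 (lagging, φ = 3.7°)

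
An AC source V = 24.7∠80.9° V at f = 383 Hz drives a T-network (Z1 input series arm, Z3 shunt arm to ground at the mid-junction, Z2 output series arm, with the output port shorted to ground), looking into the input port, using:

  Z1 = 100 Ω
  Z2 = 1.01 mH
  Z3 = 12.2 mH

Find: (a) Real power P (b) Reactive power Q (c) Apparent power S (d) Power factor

Step 1 — Angular frequency: ω = 2π·f = 2π·383 = 2406 rad/s.
Step 2 — Component impedances:
  Z1: Z = R = 100 Ω
  Z2: Z = jωL = j·2406·0.00101 = 0 + j2.431 Ω
  Z3: Z = jωL = j·2406·0.0122 = 0 + j29.36 Ω
Step 3 — With the output port shorted to ground, the output series arm Z2 runs from the junction to ground; the shunt arm Z3 also runs from the junction to ground. They appear in parallel: Z3 || Z2 = 0 + j2.245 Ω.
Step 4 — Series with input arm Z1: Z_in = Z1 + (Z3 || Z2) = 100 + j2.245 Ω = 100∠1.3° Ω.
Step 5 — Source phasor: V = 24.7∠80.9° V = 3.907 + j24.39 V.
Step 6 — Current: I = V / Z = 0.04452 + j0.2429 A = 0.2469∠79.6° A.
Step 7 — Complex power: S = V·I* = 6.098 + j0.1369 VA.
Step 8 — Real power: P = Re(S) = 6.098 W.
Step 9 — Reactive power: Q = Im(S) = 0.1369 VAR.
Step 10 — Apparent power: |S| = 6.099 VA.
Step 11 — Power factor: PF = P/|S| = 0.9997 (lagging).

(a) P = 6.098 W  (b) Q = 0.1369 VAR  (c) S = 6.099 VA  (d) PF = 0.9997 (lagging)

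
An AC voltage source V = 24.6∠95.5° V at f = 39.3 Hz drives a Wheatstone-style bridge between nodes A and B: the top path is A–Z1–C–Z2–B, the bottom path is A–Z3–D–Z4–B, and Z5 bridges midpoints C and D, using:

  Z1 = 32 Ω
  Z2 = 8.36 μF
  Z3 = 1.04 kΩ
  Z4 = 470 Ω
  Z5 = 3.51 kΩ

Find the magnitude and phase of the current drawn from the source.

Step 1 — Angular frequency: ω = 2π·f = 2π·39.3 = 246.9 rad/s.
Step 2 — Component impedances:
  Z1: Z = R = 32 Ω
  Z2: Z = 1/(jωC) = -j/(ω·C) = 0 - j484.4 Ω
  Z3: Z = R = 1040 Ω
  Z4: Z = R = 470 Ω
  Z5: Z = R = 3510 Ω
Step 3 — Bridge requires nodal analysis (the Z5 bridge couples midpoints C and D, so the two paths cannot be reduced to a simple series/parallel combination). Setting node B to ground and injecting 1 A at node A, the 3-node admittance system at A, C, D solves to V_A = Z_AB = 184.6 - j408.7 Ω = 448.5∠-65.7° Ω.
Step 4 — Source phasor: V = 24.6∠95.5° V = -2.358 + j24.49 V.
Step 5 — Ohm's law: I = V / Z_total = (-2.358 + j24.49) / (184.6 - j408.7) = -0.05193 + j0.01769 A.
Step 6 — Convert to polar: |I| = 0.05486 A, ∠I = 161.2°.

I = 0.05486∠161.2° A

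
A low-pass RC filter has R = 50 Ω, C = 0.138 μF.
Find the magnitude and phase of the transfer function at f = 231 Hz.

Step 1 — Angular frequency: ω = 2π·231 = 1451 rad/s.
Step 2 — Transfer function: H(jω) = 1/(1 + jωRC).
Step 3 — Denominator: 1 + jωRC = 1 + j·1451·50·1.38e-07 = 1 + j0.01001.
Step 4 — H = 0.9999 - j0.01001.
Step 5 — Magnitude: |H| = 0.9999 (-0.0 dB); phase: φ = -0.6°.

|H| = 0.9999 (-0.0 dB), φ = -0.6°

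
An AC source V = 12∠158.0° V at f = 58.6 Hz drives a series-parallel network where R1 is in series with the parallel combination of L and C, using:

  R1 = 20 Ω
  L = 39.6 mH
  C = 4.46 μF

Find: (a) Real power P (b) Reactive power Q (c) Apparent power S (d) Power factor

Step 1 — Angular frequency: ω = 2π·f = 2π·58.6 = 368.2 rad/s.
Step 2 — Component impedances:
  R1: Z = R = 20 Ω
  L: Z = jωL = j·368.2·0.0396 = 0 + j14.58 Ω
  C: Z = 1/(jωC) = -j/(ω·C) = 0 - j609 Ω
Step 3 — Parallel branch: L || C = 1/(1/L + 1/C) = 0 + j14.94 Ω.
Step 4 — Series with R1: Z_total = R1 + (L || C) = 20 + j14.94 Ω = 24.96∠36.8° Ω.
Step 5 — Source phasor: V = 12∠158.0° V = -11.13 + j4.495 V.
Step 6 — Current: I = V / Z = -0.2493 + j0.411 A = 0.4807∠121.2° A.
Step 7 — Complex power: S = V·I* = 4.622 + j3.452 VA.
Step 8 — Real power: P = Re(S) = 4.622 W.
Step 9 — Reactive power: Q = Im(S) = 3.452 VAR.
Step 10 — Apparent power: |S| = 5.769 VA.
Step 11 — Power factor: PF = P/|S| = 0.8012 (lagging).

(a) P = 4.622 W  (b) Q = 3.452 VAR  (c) S = 5.769 VA  (d) PF = 0.8012 (lagging)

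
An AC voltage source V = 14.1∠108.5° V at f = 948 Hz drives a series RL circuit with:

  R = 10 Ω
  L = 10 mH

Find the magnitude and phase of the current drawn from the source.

Step 1 — Angular frequency: ω = 2π·f = 2π·948 = 5956 rad/s.
Step 2 — Component impedances:
  R: Z = R = 10 Ω
  L: Z = jωL = j·5956·0.01 = 0 + j59.56 Ω
Step 3 — Series combination: Z_total = R + L = 10 + j59.56 Ω = 60.4∠80.5° Ω.
Step 4 — Source phasor: V = 14.1∠108.5° V = -4.474 + j13.37 V.
Step 5 — Ohm's law: I = V / Z_total = (-4.474 + j13.37) / (10 + j59.56) = 0.2061 + j0.1097 A.
Step 6 — Convert to polar: |I| = 0.2335 A, ∠I = 28.0°.

I = 0.2335∠28.0° A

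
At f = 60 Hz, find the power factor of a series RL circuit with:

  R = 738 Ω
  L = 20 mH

Step 1 — Angular frequency: ω = 2π·f = 2π·60 = 377 rad/s.
Step 2 — Component impedances:
  R: Z = R = 738 Ω
  L: Z = jωL = j·377·0.02 = 0 + j7.54 Ω
Step 3 — Series combination: Z_total = R + L = 738 + j7.54 Ω = 738∠0.6° Ω.
Step 4 — Power factor: PF = cos(φ) = Re(Z)/|Z| = 738/738.04 = 0.9999.
Step 5 — Type: Im(Z) = 7.54 ⇒ lagging (phase φ = 0.6°).

PF = 0.9999 (lagging, φ = 0.6°)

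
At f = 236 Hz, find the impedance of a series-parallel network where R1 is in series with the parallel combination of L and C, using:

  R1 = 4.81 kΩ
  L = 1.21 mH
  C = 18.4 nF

Step 1 — Angular frequency: ω = 2π·f = 2π·236 = 1483 rad/s.
Step 2 — Component impedances:
  R1: Z = R = 4810 Ω
  L: Z = jωL = j·1483·0.00121 = 0 + j1.794 Ω
  C: Z = 1/(jωC) = -j/(ω·C) = 0 - j3.665e+04 Ω
Step 3 — Parallel branch: L || C = 1/(1/L + 1/C) = 0 + j1.794 Ω.
Step 4 — Series with R1: Z_total = R1 + (L || C) = 4810 + j1.794 Ω = 4810∠0.0° Ω.

Z = 4810 + j1.794 Ω = 4810∠0.0° Ω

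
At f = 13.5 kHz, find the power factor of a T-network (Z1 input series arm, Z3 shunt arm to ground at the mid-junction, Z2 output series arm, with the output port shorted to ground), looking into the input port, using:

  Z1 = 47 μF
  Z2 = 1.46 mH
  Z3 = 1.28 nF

Step 1 — Angular frequency: ω = 2π·f = 2π·1.35e+04 = 8.482e+04 rad/s.
Step 2 — Component impedances:
  Z1: Z = 1/(jωC) = -j/(ω·C) = 0 - j0.2508 Ω
  Z2: Z = jωL = j·8.482e+04·0.00146 = 0 + j123.8 Ω
  Z3: Z = 1/(jωC) = -j/(ω·C) = 0 - j9210 Ω
Step 3 — With the output port shorted to ground, the output series arm Z2 runs from the junction to ground; the shunt arm Z3 also runs from the junction to ground. They appear in parallel: Z3 || Z2 = 0 + j125.5 Ω.
Step 4 — Series with input arm Z1: Z_in = Z1 + (Z3 || Z2) = 0 + j125.3 Ω = 125.3∠90.0° Ω.
Step 5 — Power factor: PF = cos(φ) = Re(Z)/|Z| = 0/125.3 = 0.
Step 6 — Type: Im(Z) = 125.3 ⇒ lagging (phase φ = 90.0°).

PF = 0 (lagging, φ = 90.0°)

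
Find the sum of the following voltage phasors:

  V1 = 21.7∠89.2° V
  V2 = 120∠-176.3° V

Step 1 — Convert each phasor to rectangular form:
  V1 = 21.7·(cos(89.2°) + j·sin(89.2°)) = 0.303 + j21.7 V
  V2 = 120·(cos(-176.3°) + j·sin(-176.3°)) = -119.7 - j7.744 V
Step 2 — Sum components: V_total = -119.4 + j13.95 V.
Step 3 — Convert to polar: |V_total| = 120.3 V, ∠V_total = 173.3°.

V_total = 120.3∠173.3° V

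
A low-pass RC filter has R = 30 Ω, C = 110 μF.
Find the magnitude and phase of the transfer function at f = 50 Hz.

Step 1 — Angular frequency: ω = 2π·50 = 314.2 rad/s.
Step 2 — Transfer function: H(jω) = 1/(1 + jωRC).
Step 3 — Denominator: 1 + jωRC = 1 + j·314.2·30·0.00011 = 1 + j1.037.
Step 4 — H = 0.482 - j0.4997.
Step 5 — Magnitude: |H| = 0.6942 (-3.2 dB); phase: φ = -46.0°.

|H| = 0.6942 (-3.2 dB), φ = -46.0°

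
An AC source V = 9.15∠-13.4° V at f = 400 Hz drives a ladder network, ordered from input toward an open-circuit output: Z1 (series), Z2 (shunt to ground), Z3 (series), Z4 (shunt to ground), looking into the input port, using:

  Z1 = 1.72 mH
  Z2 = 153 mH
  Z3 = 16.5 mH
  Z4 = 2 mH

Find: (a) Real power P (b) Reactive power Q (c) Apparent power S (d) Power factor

Step 1 — Angular frequency: ω = 2π·f = 2π·400 = 2513 rad/s.
Step 2 — Component impedances:
  Z1: Z = jωL = j·2513·0.00172 = 0 + j4.323 Ω
  Z2: Z = jωL = j·2513·0.153 = 0 + j384.5 Ω
  Z3: Z = jωL = j·2513·0.0165 = 0 + j41.47 Ω
  Z4: Z = jωL = j·2513·0.002 = 0 + j5.027 Ω
Step 3 — Ladder network (open output): work backward from the far end, alternating series and parallel combinations. Z_in = 0 + j45.8 Ω = 45.8∠90.0° Ω.
Step 4 — Source phasor: V = 9.15∠-13.4° V = 8.901 - j2.12 V.
Step 5 — Current: I = V / Z = -0.0463 - j0.1943 A = 0.1998∠-103.4° A.
Step 6 — Complex power: S = V·I* = 0 + j1.828 VA.
Step 7 — Real power: P = Re(S) = 0 W.
Step 8 — Reactive power: Q = Im(S) = 1.828 VAR.
Step 9 — Apparent power: |S| = 1.828 VA.
Step 10 — Power factor: PF = P/|S| = 0 (lagging).

(a) P = 0 W  (b) Q = 1.828 VAR  (c) S = 1.828 VA  (d) PF = 0 (lagging)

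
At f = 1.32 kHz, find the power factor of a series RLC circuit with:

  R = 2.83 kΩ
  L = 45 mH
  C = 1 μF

Step 1 — Angular frequency: ω = 2π·f = 2π·1320 = 8294 rad/s.
Step 2 — Component impedances:
  R: Z = R = 2830 Ω
  L: Z = jωL = j·8294·0.045 = 0 + j373.2 Ω
  C: Z = 1/(jωC) = -j/(ω·C) = 0 - j120.6 Ω
Step 3 — Series combination: Z_total = R + L + C = 2830 + j252.6 Ω = 2841∠5.1° Ω.
Step 4 — Power factor: PF = cos(φ) = Re(Z)/|Z| = 2830/2841.3 = 0.996.
Step 5 — Type: Im(Z) = 252.6 ⇒ lagging (phase φ = 5.1°).

PF = 0.996 (lagging, φ = 5.1°)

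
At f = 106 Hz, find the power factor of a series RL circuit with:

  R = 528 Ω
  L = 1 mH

Step 1 — Angular frequency: ω = 2π·f = 2π·106 = 666 rad/s.
Step 2 — Component impedances:
  R: Z = R = 528 Ω
  L: Z = jωL = j·666·0.001 = 0 + j0.666 Ω
Step 3 — Series combination: Z_total = R + L = 528 + j0.666 Ω = 528∠0.1° Ω.
Step 4 — Power factor: PF = cos(φ) = Re(Z)/|Z| = 528/528 = 1.
Step 5 — Type: Im(Z) = 0.666 ⇒ lagging (phase φ = 0.1°).

PF = 1 (lagging, φ = 0.1°)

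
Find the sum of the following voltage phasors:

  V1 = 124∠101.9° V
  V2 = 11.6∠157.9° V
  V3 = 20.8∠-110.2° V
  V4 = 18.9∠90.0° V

Step 1 — Convert each phasor to rectangular form:
  V1 = 124·(cos(101.9°) + j·sin(101.9°)) = -25.57 + j121.3 V
  V2 = 11.6·(cos(157.9°) + j·sin(157.9°)) = -10.75 + j4.364 V
  V3 = 20.8·(cos(-110.2°) + j·sin(-110.2°)) = -7.182 - j19.52 V
  V4 = 18.9·(cos(90.0°) + j·sin(90.0°)) = 0 + j18.9 V
Step 2 — Sum components: V_total = -43.5 + j125.1 V.
Step 3 — Convert to polar: |V_total| = 132.4 V, ∠V_total = 109.2°.

V_total = 132.4∠109.2° V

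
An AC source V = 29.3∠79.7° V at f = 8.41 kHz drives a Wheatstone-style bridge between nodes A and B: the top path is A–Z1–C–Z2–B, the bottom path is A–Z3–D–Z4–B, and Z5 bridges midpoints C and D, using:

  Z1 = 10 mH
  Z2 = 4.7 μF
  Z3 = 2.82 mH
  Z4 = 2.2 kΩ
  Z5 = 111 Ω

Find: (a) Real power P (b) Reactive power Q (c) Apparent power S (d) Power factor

Step 1 — Angular frequency: ω = 2π·f = 2π·8410 = 5.284e+04 rad/s.
Step 2 — Component impedances:
  Z1: Z = jωL = j·5.284e+04·0.01 = 0 + j528.4 Ω
  Z2: Z = 1/(jωC) = -j/(ω·C) = 0 - j4.026 Ω
  Z3: Z = jωL = j·5.284e+04·0.00282 = 0 + j149 Ω
  Z4: Z = R = 2200 Ω
  Z5: Z = R = 111 Ω
Step 3 — Bridge requires nodal analysis (the Z5 bridge couples midpoints C and D, so the two paths cannot be reduced to a simple series/parallel combination). Setting node B to ground and injecting 1 A at node A, the 3-node admittance system at A, C, D solves to V_A = Z_AB = 62.73 + j122.3 Ω = 137.4∠62.8° Ω.
Step 4 — Source phasor: V = 29.3∠79.7° V = 5.239 + j28.83 V.
Step 5 — Current: I = V / Z = 0.204 + j0.06182 A = 0.2132∠16.9° A.
Step 6 — Complex power: S = V·I* = 2.851 + j5.558 VA.
Step 7 — Real power: P = Re(S) = 2.851 W.
Step 8 — Reactive power: Q = Im(S) = 5.558 VAR.
Step 9 — Apparent power: |S| = 6.246 VA.
Step 10 — Power factor: PF = P/|S| = 0.4564 (lagging).

(a) P = 2.851 W  (b) Q = 5.558 VAR  (c) S = 6.246 VA  (d) PF = 0.4564 (lagging)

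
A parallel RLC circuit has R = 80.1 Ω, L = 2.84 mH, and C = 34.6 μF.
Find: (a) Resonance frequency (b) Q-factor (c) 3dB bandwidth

Step 1 — Resonance: ω₀ = 1/√(LC) = 1/√(0.00284·3.46e-05) = 3190 rad/s.
Step 2 — f₀ = ω₀/(2π) = 507.7 Hz.
Step 3 — Parallel Q: Q = R/(ω₀L) = 80.1/(3190·0.00284) = 8.841.
Step 4 — Bandwidth: Δω = ω₀/Q = 360.8 rad/s; BW = Δω/(2π) = 57.43 Hz.

(a) f₀ = 507.7 Hz  (b) Q = 8.841  (c) BW = 57.43 Hz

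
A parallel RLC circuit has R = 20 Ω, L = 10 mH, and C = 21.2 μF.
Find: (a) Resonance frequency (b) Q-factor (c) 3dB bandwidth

Step 1 — Resonance: ω₀ = 1/√(LC) = 1/√(0.01·2.12e-05) = 2172 rad/s.
Step 2 — f₀ = ω₀/(2π) = 345.7 Hz.
Step 3 — Parallel Q: Q = R/(ω₀L) = 20/(2172·0.01) = 0.9209.
Step 4 — Bandwidth: Δω = ω₀/Q = 2358 rad/s; BW = Δω/(2π) = 375.4 Hz.

(a) f₀ = 345.7 Hz  (b) Q = 0.9209  (c) BW = 375.4 Hz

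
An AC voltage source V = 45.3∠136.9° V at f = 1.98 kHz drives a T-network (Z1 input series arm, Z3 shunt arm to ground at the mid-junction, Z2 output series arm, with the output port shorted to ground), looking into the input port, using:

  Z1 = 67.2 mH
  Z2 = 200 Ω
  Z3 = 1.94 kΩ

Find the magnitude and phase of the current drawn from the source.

Step 1 — Angular frequency: ω = 2π·f = 2π·1980 = 1.244e+04 rad/s.
Step 2 — Component impedances:
  Z1: Z = jωL = j·1.244e+04·0.0672 = 0 + j836 Ω
  Z2: Z = R = 200 Ω
  Z3: Z = R = 1940 Ω
Step 3 — With the output port shorted to ground, the output series arm Z2 runs from the junction to ground; the shunt arm Z3 also runs from the junction to ground. They appear in parallel: Z3 || Z2 = 181.3 Ω.
Step 4 — Series with input arm Z1: Z_in = Z1 + (Z3 || Z2) = 181.3 + j836 Ω = 855.4∠77.8° Ω.
Step 5 — Source phasor: V = 45.3∠136.9° V = -33.08 + j30.95 V.
Step 6 — Ohm's law: I = V / Z_total = (-33.08 + j30.95) / (181.3 + j836) = 0.02717 + j0.04546 A.
Step 7 — Convert to polar: |I| = 0.05295 A, ∠I = 59.1°.

I = 0.05295∠59.1° A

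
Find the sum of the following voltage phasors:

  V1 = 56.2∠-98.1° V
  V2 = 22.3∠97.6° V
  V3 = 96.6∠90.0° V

Step 1 — Convert each phasor to rectangular form:
  V1 = 56.2·(cos(-98.1°) + j·sin(-98.1°)) = -7.919 - j55.64 V
  V2 = 22.3·(cos(97.6°) + j·sin(97.6°)) = -2.949 + j22.1 V
  V3 = 96.6·(cos(90.0°) + j·sin(90.0°)) = 0 + j96.6 V
Step 2 — Sum components: V_total = -10.87 + j63.06 V.
Step 3 — Convert to polar: |V_total| = 63.99 V, ∠V_total = 99.8°.

V_total = 63.99∠99.8° V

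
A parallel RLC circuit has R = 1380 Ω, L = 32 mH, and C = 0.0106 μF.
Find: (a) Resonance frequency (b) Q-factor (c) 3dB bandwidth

Step 1 — Resonance: ω₀ = 1/√(LC) = 1/√(0.032·1.06e-08) = 5.43e+04 rad/s.
Step 2 — f₀ = ω₀/(2π) = 8642 Hz.
Step 3 — Parallel Q: Q = R/(ω₀L) = 1380/(5.43e+04·0.032) = 0.7942.
Step 4 — Bandwidth: Δω = ω₀/Q = 6.836e+04 rad/s; BW = Δω/(2π) = 1.088e+04 Hz.

(a) f₀ = 8642 Hz  (b) Q = 0.7942  (c) BW = 1.088e+04 Hz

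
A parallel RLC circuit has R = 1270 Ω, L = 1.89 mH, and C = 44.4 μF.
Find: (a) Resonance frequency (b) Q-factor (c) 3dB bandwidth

Step 1 — Resonance: ω₀ = 1/√(LC) = 1/√(0.00189·4.44e-05) = 3452 rad/s.
Step 2 — f₀ = ω₀/(2π) = 549.4 Hz.
Step 3 — Parallel Q: Q = R/(ω₀L) = 1270/(3452·0.00189) = 194.7.
Step 4 — Bandwidth: Δω = ω₀/Q = 17.73 rad/s; BW = Δω/(2π) = 2.822 Hz.

(a) f₀ = 549.4 Hz  (b) Q = 194.7  (c) BW = 2.822 Hz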